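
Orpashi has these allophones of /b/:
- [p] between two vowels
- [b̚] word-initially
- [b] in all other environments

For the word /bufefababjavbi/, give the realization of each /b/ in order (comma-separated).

[b̚], [p], [b], [b]

Occurrence 1 (position 1): word-initially → [b̚].
Occurrence 2 (position 7): between two vowels → [p].
Occurrence 3 (position 9): no conditioning environment matches → elsewhere allophone [b].
Occurrence 4 (position 13): no conditioning environment matches → elsewhere allophone [b].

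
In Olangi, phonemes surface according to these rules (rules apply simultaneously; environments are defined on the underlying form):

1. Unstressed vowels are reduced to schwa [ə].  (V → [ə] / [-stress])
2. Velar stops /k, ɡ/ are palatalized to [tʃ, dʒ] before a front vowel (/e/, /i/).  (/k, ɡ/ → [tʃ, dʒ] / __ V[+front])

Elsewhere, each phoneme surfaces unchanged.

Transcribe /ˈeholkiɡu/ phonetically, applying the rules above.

/e/ (word-initial) fails the environment for rule 1, so it stays [e].
/h/ (between /e/ and /o/) is unaffected → [h].
/o/ (between /h/ and /l/) occurs in an unstressed syllable → [ə] by rule 1.
/l/ (between /o/ and /k/) is unaffected → [l].
/k/ — between /l/ and /i/, before a front vowel — surfaces as [tʃ] (rule 2).
/i/ — between /k/ and /ɡ/, in an unstressed syllable — surfaces as [ə] (rule 1).
/ɡ/ (between /i/ and /u/) is in the target of rule 2 but the environment (before a front vowel) is not met → [ɡ].
/u/ (word-final) occurs in an unstressed syllable → [ə] by rule 1.

[ˈehəltʃəɡə]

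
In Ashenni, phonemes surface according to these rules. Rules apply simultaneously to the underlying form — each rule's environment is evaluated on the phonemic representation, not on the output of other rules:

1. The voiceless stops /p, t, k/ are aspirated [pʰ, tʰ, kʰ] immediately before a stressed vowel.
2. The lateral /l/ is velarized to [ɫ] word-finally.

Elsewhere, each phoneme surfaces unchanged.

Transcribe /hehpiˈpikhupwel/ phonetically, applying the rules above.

/h/ stays [h].
/e/ (between /h/ and /h/) is unaffected → [e].
/h/ — not in any rule's target class → [h].
/p/ — between /h/ and /i/; rule 1 does not apply here → [p].
/i/ — not in any rule's target class → [i].
/p/ meets the environment for rule 1 (immediately before a stressed vowel) → [pʰ].
/i/ — not in any rule's target class → [i].
/k/ (between /i/ and /h/) is in the target of rule 1 but the environment (immediately before a stressed vowel) is not met → [k].
/h/ (between /k/ and /u/): no rule targets it → [h].
/u/ stays [u].
/p/ (between /u/ and /w/) is in the target of rule 1 but the environment (immediately before a stressed vowel) is not met → [p].
/w/ — not in any rule's target class → [w].
/e/ stays [e].
/l/ (word-final) occurs word-finally → [ɫ] by rule 2.

[hehpiˈpʰikhupweɫ]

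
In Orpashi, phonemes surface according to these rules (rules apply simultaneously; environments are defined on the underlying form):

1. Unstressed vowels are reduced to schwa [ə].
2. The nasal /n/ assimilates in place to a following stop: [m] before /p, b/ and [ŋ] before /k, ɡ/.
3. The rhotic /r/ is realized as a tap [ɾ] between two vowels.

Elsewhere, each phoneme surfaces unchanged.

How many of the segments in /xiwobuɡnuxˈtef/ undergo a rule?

4

Segments that undergo a rule: /i/ → [ə] (rule 1); /o/ → [ə] (rule 1); /u/ → [ə] (rule 1); /u/ → [ə] (rule 1).
All other segments surface unchanged.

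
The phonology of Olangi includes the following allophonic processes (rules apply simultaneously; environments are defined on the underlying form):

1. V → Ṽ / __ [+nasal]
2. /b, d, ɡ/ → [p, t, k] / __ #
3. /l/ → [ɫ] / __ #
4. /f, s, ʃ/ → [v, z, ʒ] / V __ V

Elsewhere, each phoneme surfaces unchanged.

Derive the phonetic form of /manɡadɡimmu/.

[mãnɡadɡĩmmu]

/m/ (word-initial) is unaffected → [m].
/a/ meets the environment for rule 1 (before a nasal consonant) → [ã].
/n/ (between /a/ and /ɡ/) is unaffected → [n].
/ɡ/ — between /n/ and /a/; rule 2 does not apply here → [ɡ].
/a/ (between /ɡ/ and /d/): rule 1 targets it, but not before a nasal consonant → unchanged [a].
/d/ (between /a/ and /ɡ/) is in the target of rule 2 but the environment (word-finally) is not met → [d].
/ɡ/ (between /d/ and /i/) fails the environment for rule 2, so it stays [ɡ].
/i/ — between /ɡ/ and /m/, before a nasal consonant — surfaces as [ĩ] (rule 1).
/m/ — not in any rule's target class → [m].
/m/ (between /m/ and /u/) is unaffected → [m].
/u/ (word-final) is in the target of rule 1 but the environment (before a nasal consonant) is not met → [u].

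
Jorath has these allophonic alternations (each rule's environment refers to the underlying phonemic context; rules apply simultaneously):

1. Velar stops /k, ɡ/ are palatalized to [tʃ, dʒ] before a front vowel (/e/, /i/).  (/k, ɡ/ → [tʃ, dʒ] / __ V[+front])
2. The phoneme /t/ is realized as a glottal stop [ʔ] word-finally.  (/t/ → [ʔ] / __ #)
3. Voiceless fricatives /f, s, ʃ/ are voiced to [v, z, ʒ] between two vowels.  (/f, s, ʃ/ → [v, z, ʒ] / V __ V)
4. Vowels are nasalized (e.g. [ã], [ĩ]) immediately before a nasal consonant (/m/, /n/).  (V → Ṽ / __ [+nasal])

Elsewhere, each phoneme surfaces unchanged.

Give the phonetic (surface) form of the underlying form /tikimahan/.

[titʃĩmahãn]

/t/ (word-initial) is in the target of rule 2 but the environment (word-finally) is not met → [t].
/i/ — between /t/ and /k/; rule 4 does not apply here → [i].
/k/ (between /i/ and /i/): before a front vowel, so rule 1 applies → [tʃ].
/i/ (between /k/ and /m/) occurs before a nasal consonant → [ĩ] by rule 4.
/m/ (between /i/ and /a/): no rule targets it → [m].
/a/ — between /m/ and /h/; rule 4 does not apply here → [a].
/h/ (between /a/ and /a/) is unaffected → [h].
/a/ — between /h/ and /n/, before a nasal consonant — surfaces as [ã] (rule 4).
/n/ — not in any rule's target class → [n].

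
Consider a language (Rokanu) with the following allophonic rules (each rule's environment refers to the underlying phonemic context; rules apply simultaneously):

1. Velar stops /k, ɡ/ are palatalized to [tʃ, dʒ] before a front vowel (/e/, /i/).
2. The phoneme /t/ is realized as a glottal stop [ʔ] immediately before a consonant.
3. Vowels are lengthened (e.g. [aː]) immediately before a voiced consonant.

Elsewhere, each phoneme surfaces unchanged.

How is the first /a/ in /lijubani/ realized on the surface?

/a/ — between /b/ and /n/, before a voiced consonant — surfaces as [aː] (rule 3).

[aː]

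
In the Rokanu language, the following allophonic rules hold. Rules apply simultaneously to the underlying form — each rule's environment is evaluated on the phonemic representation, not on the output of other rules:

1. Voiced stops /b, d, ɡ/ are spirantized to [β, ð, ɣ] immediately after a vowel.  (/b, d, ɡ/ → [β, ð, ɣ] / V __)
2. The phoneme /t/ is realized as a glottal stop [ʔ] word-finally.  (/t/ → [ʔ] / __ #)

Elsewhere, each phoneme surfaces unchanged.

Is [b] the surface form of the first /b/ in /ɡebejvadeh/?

No

/b/ — between /e/ and /e/, immediately after a vowel — surfaces as [β] (rule 1).
The actual realization is [β], not [b].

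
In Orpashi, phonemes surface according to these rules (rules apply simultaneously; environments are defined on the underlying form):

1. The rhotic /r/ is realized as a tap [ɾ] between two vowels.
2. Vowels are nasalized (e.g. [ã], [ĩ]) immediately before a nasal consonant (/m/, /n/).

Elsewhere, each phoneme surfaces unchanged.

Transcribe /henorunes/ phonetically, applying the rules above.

/h/ (word-initial): no rule targets it → [h].
/e/ (between /h/ and /n/): before a nasal consonant, so rule 2 applies → [ẽ].
/n/ (between /e/ and /o/) is unaffected → [n].
/o/ — between /n/ and /r/; rule 2 does not apply here → [o].
/r/ (between /o/ and /u/): between two vowels, so rule 1 applies → [ɾ].
/u/ meets the environment for rule 2 (before a nasal consonant) → [ũ].
/n/ — not in any rule's target class → [n].
/e/ (between /n/ and /s/): rule 2 targets it, but not before a nasal consonant → unchanged [e].
/s/ stays [s].

[hẽnoɾũnes]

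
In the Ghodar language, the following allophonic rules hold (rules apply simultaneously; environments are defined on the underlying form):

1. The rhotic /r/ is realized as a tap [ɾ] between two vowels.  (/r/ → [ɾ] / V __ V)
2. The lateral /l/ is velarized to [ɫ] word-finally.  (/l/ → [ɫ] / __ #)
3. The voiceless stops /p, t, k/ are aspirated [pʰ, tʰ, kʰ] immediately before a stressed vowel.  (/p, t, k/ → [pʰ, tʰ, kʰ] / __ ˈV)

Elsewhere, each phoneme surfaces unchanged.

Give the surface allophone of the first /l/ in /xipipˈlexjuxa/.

/l/ (between /p/ and /e/) fails the environment for rule 2, so it stays [l].

[l]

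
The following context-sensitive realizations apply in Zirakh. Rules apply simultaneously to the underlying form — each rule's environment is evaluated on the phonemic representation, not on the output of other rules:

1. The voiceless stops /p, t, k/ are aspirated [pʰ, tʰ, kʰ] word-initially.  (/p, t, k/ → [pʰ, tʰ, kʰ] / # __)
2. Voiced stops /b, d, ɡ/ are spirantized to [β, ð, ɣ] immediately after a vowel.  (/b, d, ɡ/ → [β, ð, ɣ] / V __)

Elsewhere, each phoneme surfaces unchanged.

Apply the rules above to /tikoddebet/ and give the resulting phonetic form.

[tʰikoðdeβet]

/t/ (word-initial) occurs word-initially → [tʰ] by rule 1.
/i/ (between /t/ and /k/) is unaffected → [i].
/k/ (between /i/ and /o/): rule 1 targets it, but not word-initially → unchanged [k].
/o/ — not in any rule's target class → [o].
/d/ — between /o/ and /d/, immediately after a vowel — surfaces as [ð] (rule 2).
/d/ (between /d/ and /e/) fails the environment for rule 2, so it stays [d].
/e/ — not in any rule's target class → [e].
/b/ — between /e/ and /e/, immediately after a vowel — surfaces as [β] (rule 2).
/e/ stays [e].
/t/ (word-final) is in the target of rule 1 but the environment (word-initially) is not met → [t].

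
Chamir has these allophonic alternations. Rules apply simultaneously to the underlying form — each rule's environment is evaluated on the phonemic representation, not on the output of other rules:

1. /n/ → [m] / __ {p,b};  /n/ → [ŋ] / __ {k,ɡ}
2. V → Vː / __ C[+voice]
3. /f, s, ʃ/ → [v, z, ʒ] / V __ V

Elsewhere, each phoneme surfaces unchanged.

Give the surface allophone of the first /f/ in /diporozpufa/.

[v]

/f/ (between /u/ and /a/) occurs between two vowels → [v] by rule 3.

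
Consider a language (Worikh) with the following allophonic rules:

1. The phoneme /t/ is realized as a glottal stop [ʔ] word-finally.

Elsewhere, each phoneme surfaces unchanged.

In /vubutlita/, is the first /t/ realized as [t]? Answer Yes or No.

/t/ (between /u/ and /l/) is in the target of rule 1 but the environment (word-finally) is not met → [t].
The actual realization is [t], which matches [t].

Yes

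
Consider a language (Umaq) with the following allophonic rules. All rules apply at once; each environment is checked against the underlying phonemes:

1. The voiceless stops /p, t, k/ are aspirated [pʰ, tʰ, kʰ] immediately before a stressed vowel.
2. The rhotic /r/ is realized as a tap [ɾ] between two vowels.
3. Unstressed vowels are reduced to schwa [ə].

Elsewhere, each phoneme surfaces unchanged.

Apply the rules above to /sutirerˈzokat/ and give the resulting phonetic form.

/s/ stays [s].
/u/ (between /s/ and /t/): in an unstressed syllable, so rule 3 applies → [ə].
/t/ (between /u/ and /i/): rule 1 targets it, but not immediately before a stressed vowel → unchanged [t].
/i/ meets the environment for rule 3 (in an unstressed syllable) → [ə].
/r/ meets the environment for rule 2 (between two vowels) → [ɾ].
/e/ — between /r/ and /r/, in an unstressed syllable — surfaces as [ə] (rule 3).
/r/ (between /e/ and /z/) is in the target of rule 2 but the environment (between two vowels) is not met → [r].
/z/ stays [z].
/o/ (between /z/ and /k/) fails the environment for rule 3, so it stays [o].
/k/ — between /o/ and /a/; rule 1 does not apply here → [k].
/a/ (between /k/ and /t/) occurs in an unstressed syllable → [ə] by rule 3.
/t/ — word-final; rule 1 does not apply here → [t].

[sətəɾərˈzokət]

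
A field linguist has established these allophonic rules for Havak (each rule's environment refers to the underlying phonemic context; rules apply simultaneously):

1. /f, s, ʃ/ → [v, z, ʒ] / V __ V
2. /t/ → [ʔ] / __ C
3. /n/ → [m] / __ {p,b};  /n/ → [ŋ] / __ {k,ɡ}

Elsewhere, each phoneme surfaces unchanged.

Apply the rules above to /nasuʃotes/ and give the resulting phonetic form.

[nazuʒotes]

/n/ — word-initial; rule 3 does not apply here → [n].
/a/ — not in any rule's target class → [a].
/s/ (between /a/ and /u/): between two vowels, so rule 1 applies → [z].
/u/ (between /s/ and /ʃ/) is unaffected → [u].
Rule 1 applies to /ʃ/ (between /u/ and /o/: between two vowels) → [ʒ].
/o/ — not in any rule's target class → [o].
/t/ (between /o/ and /e/) is in the target of rule 2 but the environment (immediately before a consonant) is not met → [t].
/e/ stays [e].
/s/ (word-final): rule 1 targets it, but not between two vowels → unchanged [s].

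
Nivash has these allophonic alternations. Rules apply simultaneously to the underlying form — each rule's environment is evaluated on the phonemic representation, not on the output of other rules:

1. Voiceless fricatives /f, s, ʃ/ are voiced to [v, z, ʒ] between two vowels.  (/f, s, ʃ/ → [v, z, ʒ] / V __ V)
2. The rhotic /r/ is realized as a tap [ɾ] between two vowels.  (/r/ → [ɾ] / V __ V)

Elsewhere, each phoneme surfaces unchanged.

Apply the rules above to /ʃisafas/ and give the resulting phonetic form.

/ʃ/ (word-initial) is in the target of rule 1 but the environment (between two vowels) is not met → [ʃ].
/i/ — not in any rule's target class → [i].
/s/ (between /i/ and /a/): between two vowels, so rule 1 applies → [z].
/a/ (between /s/ and /f/): no rule targets it → [a].
/f/ — between /a/ and /a/, between two vowels — surfaces as [v] (rule 1).
/a/ stays [a].
/s/ (word-final): rule 1 targets it, but not between two vowels → unchanged [s].

[ʃizavas]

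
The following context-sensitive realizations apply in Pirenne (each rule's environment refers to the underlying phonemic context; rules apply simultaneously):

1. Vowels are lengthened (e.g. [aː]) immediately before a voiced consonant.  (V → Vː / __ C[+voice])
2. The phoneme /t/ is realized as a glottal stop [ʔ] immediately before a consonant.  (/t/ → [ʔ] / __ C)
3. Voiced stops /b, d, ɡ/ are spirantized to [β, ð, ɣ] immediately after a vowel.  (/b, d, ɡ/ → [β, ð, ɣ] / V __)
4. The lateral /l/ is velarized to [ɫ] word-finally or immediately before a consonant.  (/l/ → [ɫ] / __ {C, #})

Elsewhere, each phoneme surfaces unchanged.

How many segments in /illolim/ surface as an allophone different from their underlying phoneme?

4

Segments that undergo a rule: /i/ → [iː] (rule 1); /l/ → [ɫ] (rule 4); /o/ → [oː] (rule 1); /i/ → [iː] (rule 1).
All other segments surface unchanged.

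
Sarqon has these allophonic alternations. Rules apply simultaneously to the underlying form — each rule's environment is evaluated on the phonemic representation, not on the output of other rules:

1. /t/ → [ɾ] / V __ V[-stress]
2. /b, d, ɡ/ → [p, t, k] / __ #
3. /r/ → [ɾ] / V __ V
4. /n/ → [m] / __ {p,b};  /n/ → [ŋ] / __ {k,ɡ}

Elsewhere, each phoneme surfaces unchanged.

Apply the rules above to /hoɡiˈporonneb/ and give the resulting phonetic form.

/h/ — not in any rule's target class → [h].
/o/ — not in any rule's target class → [o].
/ɡ/ (between /o/ and /i/): rule 2 targets it, but not word-finally → unchanged [ɡ].
/i/ (between /ɡ/ and /p/) is unaffected → [i].
/p/ — not in any rule's target class → [p].
/o/ (between /p/ and /r/): no rule targets it → [o].
/r/ — between /o/ and /o/, between two vowels — surfaces as [ɾ] (rule 3).
/o/ stays [o].
/n/ — between /o/ and /n/; rule 4 does not apply here → [n].
/n/ (between /n/ and /e/): rule 4 targets it, but not before a labial or velar stop → unchanged [n].
/e/ stays [e].
/b/ (word-final): word-finally, so rule 2 applies → [p].

[hoɡiˈpoɾonnep]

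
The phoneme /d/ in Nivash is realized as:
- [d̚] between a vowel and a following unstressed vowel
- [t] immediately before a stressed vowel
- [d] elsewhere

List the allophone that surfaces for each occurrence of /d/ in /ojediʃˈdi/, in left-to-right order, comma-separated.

Occurrence 1 (position 4): between a vowel and a following unstressed vowel → [d̚].
Occurrence 2 (position 7): immediately before a stressed vowel → [t].

[d̚], [t]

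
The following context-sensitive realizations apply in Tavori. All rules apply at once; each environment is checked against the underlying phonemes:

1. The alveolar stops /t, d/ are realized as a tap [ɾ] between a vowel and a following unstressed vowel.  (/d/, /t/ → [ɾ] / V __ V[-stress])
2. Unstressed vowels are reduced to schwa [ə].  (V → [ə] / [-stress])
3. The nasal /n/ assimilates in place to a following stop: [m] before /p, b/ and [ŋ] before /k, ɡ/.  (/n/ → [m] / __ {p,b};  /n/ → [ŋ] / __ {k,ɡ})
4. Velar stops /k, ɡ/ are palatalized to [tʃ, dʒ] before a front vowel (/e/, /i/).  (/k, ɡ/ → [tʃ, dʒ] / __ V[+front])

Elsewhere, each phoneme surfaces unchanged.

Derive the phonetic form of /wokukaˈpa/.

/w/ stays [w].
/o/ (between /w/ and /k/): in an unstressed syllable, so rule 2 applies → [ə].
/k/ (between /o/ and /u/) is in the target of rule 4 but the environment (before a front vowel) is not met → [k].
/u/ meets the environment for rule 2 (in an unstressed syllable) → [ə].
/k/ — between /u/ and /a/; rule 4 does not apply here → [k].
/a/ (between /k/ and /p/): in an unstressed syllable, so rule 2 applies → [ə].
/p/ — not in any rule's target class → [p].
/a/ — word-final; rule 2 does not apply here → [a].

[wəkəkəˈpa]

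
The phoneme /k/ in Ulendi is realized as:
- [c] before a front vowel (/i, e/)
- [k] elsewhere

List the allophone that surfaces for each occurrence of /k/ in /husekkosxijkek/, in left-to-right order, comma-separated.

Occurrence 1 (position 5): no conditioning environment matches → elsewhere allophone [k].
Occurrence 2 (position 6): no conditioning environment matches → elsewhere allophone [k].
Occurrence 3 (position 12): before a front vowel → [c].
Occurrence 4 (position 14): no conditioning environment matches → elsewhere allophone [k].

[k], [k], [c], [k]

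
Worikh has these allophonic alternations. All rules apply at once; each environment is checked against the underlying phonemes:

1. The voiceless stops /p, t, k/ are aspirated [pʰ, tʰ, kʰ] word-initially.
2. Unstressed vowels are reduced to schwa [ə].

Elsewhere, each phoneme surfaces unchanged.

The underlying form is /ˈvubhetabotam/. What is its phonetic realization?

/u/ (between /v/ and /b/) is in the target of rule 2 but the environment (in an unstressed syllable) is not met → [u].
/e/ (between /h/ and /t/) occurs in an unstressed syllable → [ə] by rule 2.
/t/ (between /e/ and /a/) fails the environment for rule 1, so it stays [t].
/a/ (between /t/ and /b/) occurs in an unstressed syllable → [ə] by rule 2.
/o/ (between /b/ and /t/): in an unstressed syllable, so rule 2 applies → [ə].
/t/ (between /o/ and /a/) fails the environment for rule 1, so it stays [t].
/a/ (between /t/ and /m/): in an unstressed syllable, so rule 2 applies → [ə].

[ˈvubhətəbətəm]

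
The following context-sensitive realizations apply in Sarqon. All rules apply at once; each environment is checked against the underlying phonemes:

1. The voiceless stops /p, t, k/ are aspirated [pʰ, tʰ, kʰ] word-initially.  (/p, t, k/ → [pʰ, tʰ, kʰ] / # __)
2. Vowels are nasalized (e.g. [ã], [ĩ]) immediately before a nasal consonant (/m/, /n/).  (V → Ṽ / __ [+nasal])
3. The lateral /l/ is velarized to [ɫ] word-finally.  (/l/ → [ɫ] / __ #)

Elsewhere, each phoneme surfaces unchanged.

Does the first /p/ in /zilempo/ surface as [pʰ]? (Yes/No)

No

/p/ (between /m/ and /o/): rule 1 targets it, but not word-initially → unchanged [p].
The actual realization is [p], not [pʰ].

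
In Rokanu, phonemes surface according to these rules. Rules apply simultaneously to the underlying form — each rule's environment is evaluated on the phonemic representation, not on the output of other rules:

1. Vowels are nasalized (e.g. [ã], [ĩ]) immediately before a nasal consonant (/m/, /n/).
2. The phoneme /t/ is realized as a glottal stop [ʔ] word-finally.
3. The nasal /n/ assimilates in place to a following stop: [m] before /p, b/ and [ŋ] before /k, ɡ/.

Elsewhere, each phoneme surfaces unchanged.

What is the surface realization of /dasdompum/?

[dasdõmpũm]

/d/ stays [d].
/a/ (between /d/ and /s/) is in the target of rule 1 but the environment (before a nasal consonant) is not met → [a].
/s/ — not in any rule's target class → [s].
/d/ stays [d].
/o/ (between /d/ and /m/) occurs before a nasal consonant → [õ] by rule 1.
/m/ — not in any rule's target class → [m].
/p/ — not in any rule's target class → [p].
/u/ (between /p/ and /m/): before a nasal consonant, so rule 1 applies → [ũ].
/m/ (word-final): no rule targets it → [m].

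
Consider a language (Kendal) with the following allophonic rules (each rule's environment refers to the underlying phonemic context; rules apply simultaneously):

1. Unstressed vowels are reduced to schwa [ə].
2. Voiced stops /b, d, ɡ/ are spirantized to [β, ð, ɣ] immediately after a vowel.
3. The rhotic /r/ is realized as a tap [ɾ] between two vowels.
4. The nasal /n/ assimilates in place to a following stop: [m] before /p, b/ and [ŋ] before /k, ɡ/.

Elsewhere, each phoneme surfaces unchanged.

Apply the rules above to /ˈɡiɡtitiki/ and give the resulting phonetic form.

[ˈɡiɣtətəkə]

/ɡ/ (word-initial) is in the target of rule 2 but the environment (immediately after a vowel) is not met → [ɡ].
/i/ — between /ɡ/ and /ɡ/; rule 1 does not apply here → [i].
/ɡ/ (between /i/ and /t/): immediately after a vowel, so rule 2 applies → [ɣ].
/t/ (between /ɡ/ and /i/) is unaffected → [t].
/i/ meets the environment for rule 1 (in an unstressed syllable) → [ə].
/t/ stays [t].
/i/ (between /t/ and /k/): in an unstressed syllable, so rule 1 applies → [ə].
/k/ — not in any rule's target class → [k].
/i/ (word-final): in an unstressed syllable, so rule 1 applies → [ə].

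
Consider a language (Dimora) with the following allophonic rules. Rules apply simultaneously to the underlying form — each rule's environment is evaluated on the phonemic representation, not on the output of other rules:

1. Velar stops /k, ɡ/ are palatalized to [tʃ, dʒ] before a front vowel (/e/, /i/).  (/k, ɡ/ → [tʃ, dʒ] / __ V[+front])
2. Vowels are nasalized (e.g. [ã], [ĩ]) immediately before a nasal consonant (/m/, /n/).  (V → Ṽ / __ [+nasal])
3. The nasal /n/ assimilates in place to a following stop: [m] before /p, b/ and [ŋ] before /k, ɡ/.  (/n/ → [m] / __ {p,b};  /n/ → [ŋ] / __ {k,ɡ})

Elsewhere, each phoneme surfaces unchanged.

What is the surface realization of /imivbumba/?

[ĩmivbũmba]

/i/ (word-initial) occurs before a nasal consonant → [ĩ] by rule 2.
/i/ (between /m/ and /v/) fails the environment for rule 2, so it stays [i].
Rule 2 applies to /u/ (between /b/ and /m/: before a nasal consonant) → [ũ].
/a/ (word-final): rule 2 targets it, but not before a nasal consonant → unchanged [a].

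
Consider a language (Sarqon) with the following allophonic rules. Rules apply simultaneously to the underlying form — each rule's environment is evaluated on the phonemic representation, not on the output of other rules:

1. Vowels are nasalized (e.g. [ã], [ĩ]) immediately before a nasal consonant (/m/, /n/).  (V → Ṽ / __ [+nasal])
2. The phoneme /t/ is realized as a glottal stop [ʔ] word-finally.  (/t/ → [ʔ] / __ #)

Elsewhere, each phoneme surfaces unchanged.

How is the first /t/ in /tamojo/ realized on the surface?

[t]

/t/ (word-initial) fails the environment for rule 2, so it stays [t].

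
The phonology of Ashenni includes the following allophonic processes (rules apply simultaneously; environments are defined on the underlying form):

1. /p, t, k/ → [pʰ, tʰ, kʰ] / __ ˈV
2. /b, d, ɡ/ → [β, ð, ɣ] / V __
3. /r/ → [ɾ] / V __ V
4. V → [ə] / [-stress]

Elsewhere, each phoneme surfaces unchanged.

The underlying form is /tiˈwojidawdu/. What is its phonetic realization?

[təˈwojəðəwdə]

/t/ (word-initial): rule 1 targets it, but not immediately before a stressed vowel → unchanged [t].
/i/ — between /t/ and /w/, in an unstressed syllable — surfaces as [ə] (rule 4).
/w/ — not in any rule's target class → [w].
/o/ (between /w/ and /j/) fails the environment for rule 4, so it stays [o].
/j/ (between /o/ and /i/): no rule targets it → [j].
/i/ — between /j/ and /d/, in an unstressed syllable — surfaces as [ə] (rule 4).
/d/ (between /i/ and /a/): immediately after a vowel, so rule 2 applies → [ð].
/a/ (between /d/ and /w/) occurs in an unstressed syllable → [ə] by rule 4.
/w/ (between /a/ and /d/): no rule targets it → [w].
/d/ (between /w/ and /u/): rule 2 targets it, but not immediately after a vowel → unchanged [d].
/u/ meets the environment for rule 4 (in an unstressed syllable) → [ə].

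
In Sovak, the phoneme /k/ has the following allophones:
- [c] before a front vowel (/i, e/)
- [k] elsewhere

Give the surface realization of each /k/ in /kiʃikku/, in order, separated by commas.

Occurrence 1 (position 1): before a front vowel → [c].
Occurrence 2 (position 5): no conditioning environment matches → elsewhere allophone [k].
Occurrence 3 (position 6): no conditioning environment matches → elsewhere allophone [k].

[c], [k], [k]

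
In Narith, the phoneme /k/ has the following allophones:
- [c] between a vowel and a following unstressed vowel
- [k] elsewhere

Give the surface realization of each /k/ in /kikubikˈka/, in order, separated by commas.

[k], [c], [k], [k]

Occurrence 1 (position 1): no conditioning environment matches → elsewhere allophone [k].
Occurrence 2 (position 3): between a vowel and a following unstressed vowel → [c].
Occurrence 3 (position 7): no conditioning environment matches → elsewhere allophone [k].
Occurrence 4 (position 8): no conditioning environment matches → elsewhere allophone [k].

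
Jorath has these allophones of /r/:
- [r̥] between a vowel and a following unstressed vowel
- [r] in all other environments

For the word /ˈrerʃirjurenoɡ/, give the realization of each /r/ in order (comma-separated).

[r], [r], [r], [r̥]

Occurrence 1 (position 1): no conditioning environment matches → elsewhere allophone [r].
Occurrence 2 (position 3): no conditioning environment matches → elsewhere allophone [r].
Occurrence 3 (position 6): no conditioning environment matches → elsewhere allophone [r].
Occurrence 4 (position 9): between a vowel and a following unstressed vowel → [r̥].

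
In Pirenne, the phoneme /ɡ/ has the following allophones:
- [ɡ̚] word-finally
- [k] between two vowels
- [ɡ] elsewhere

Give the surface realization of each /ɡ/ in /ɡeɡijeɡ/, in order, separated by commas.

[ɡ], [k], [ɡ̚]

Occurrence 1 (position 1): no conditioning environment matches → elsewhere allophone [ɡ].
Occurrence 2 (position 3): between two vowels → [k].
Occurrence 3 (position 7): word-finally → [ɡ̚].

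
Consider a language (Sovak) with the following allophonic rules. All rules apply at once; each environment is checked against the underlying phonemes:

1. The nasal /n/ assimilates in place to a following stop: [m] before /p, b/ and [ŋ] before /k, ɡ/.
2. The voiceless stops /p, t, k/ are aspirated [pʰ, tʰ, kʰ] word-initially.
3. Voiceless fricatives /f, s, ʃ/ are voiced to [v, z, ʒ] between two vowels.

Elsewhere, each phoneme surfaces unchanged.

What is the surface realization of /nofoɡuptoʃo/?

/n/ (word-initial) fails the environment for rule 1, so it stays [n].
/o/ (between /n/ and /f/) is unaffected → [o].
Rule 3 applies to /f/ (between /o/ and /o/: between two vowels) → [v].
/o/ — not in any rule's target class → [o].
/ɡ/ stays [ɡ].
/u/ — not in any rule's target class → [u].
/p/ (between /u/ and /t/): rule 2 targets it, but not word-initially → unchanged [p].
/t/ — between /p/ and /o/; rule 2 does not apply here → [t].
/o/ stays [o].
/ʃ/ (between /o/ and /o/) occurs between two vowels → [ʒ] by rule 3.
/o/ — not in any rule's target class → [o].

[novoɡuptoʒo]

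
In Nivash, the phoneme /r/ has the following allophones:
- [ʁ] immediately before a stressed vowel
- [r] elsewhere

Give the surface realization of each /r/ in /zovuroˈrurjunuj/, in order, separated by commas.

Occurrence 1 (position 5): no conditioning environment matches → elsewhere allophone [r].
Occurrence 2 (position 7): immediately before a stressed vowel → [ʁ].
Occurrence 3 (position 9): no conditioning environment matches → elsewhere allophone [r].

[r], [ʁ], [r]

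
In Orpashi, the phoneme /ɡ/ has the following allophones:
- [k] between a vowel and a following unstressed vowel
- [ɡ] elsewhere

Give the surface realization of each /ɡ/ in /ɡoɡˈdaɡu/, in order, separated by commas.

[ɡ], [ɡ], [k]

Occurrence 1 (position 1): no conditioning environment matches → elsewhere allophone [ɡ].
Occurrence 2 (position 3): no conditioning environment matches → elsewhere allophone [ɡ].
Occurrence 3 (position 6): between a vowel and a following unstressed vowel → [k].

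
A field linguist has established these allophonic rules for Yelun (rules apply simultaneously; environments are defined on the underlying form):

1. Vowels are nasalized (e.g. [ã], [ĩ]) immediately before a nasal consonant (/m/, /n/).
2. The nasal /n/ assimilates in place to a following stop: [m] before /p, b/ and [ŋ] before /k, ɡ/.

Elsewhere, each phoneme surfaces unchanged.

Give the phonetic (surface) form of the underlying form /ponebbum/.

[põnebbũm]

/p/ stays [p].
/o/ meets the environment for rule 1 (before a nasal consonant) → [õ].
/n/ — between /o/ and /e/; rule 2 does not apply here → [n].
/e/ — between /n/ and /b/; rule 1 does not apply here → [e].
/b/ — not in any rule's target class → [b].
/b/ (between /b/ and /u/): no rule targets it → [b].
Rule 1 applies to /u/ (between /b/ and /m/: before a nasal consonant) → [ũ].
/m/ (word-final) is unaffected → [m].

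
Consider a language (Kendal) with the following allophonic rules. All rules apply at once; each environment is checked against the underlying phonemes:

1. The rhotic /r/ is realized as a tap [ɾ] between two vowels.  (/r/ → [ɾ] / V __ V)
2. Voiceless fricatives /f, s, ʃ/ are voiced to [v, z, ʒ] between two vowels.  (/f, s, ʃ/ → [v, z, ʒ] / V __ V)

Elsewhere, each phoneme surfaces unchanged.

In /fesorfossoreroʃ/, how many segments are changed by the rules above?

Segments that undergo a rule: /s/ → [z] (rule 2); /r/ → [ɾ] (rule 1); /r/ → [ɾ] (rule 1).
All other segments surface unchanged.

3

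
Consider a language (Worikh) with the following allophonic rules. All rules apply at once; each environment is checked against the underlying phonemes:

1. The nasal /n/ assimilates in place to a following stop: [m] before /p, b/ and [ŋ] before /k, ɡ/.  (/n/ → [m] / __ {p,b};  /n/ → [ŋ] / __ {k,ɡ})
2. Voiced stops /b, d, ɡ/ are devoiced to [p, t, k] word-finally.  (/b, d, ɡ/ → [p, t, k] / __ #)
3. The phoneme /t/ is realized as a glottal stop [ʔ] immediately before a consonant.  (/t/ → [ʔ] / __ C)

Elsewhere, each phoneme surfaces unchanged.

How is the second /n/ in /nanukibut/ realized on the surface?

[n]

/n/ (between /a/ and /u/) is in the target of rule 1 but the environment (before a labial or velar stop) is not met → [n].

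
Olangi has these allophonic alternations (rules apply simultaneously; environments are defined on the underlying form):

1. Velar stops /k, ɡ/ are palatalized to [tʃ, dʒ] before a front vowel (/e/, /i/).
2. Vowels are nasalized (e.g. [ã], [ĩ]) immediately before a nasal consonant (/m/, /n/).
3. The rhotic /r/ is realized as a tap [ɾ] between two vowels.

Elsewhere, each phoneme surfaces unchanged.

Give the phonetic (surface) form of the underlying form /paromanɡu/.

/p/ (word-initial) is unaffected → [p].
/a/ (between /p/ and /r/) fails the environment for rule 2, so it stays [a].
/r/ (between /a/ and /o/): between two vowels, so rule 3 applies → [ɾ].
/o/ (between /r/ and /m/): before a nasal consonant, so rule 2 applies → [õ].
/m/ (between /o/ and /a/) is unaffected → [m].
/a/ (between /m/ and /n/): before a nasal consonant, so rule 2 applies → [ã].
/n/ stays [n].
/ɡ/ (between /n/ and /u/) is in the target of rule 1 but the environment (before a front vowel) is not met → [ɡ].
/u/ (word-final): rule 2 targets it, but not before a nasal consonant → unchanged [u].

[paɾõmãnɡu]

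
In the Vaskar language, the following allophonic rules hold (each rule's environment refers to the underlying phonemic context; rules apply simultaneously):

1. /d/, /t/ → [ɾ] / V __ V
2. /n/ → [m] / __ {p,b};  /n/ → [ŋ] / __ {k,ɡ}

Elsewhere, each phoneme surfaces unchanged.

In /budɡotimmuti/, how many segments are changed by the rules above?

2

Segments that undergo a rule: /t/ → [ɾ] (rule 1); /t/ → [ɾ] (rule 1).
All other segments surface unchanged.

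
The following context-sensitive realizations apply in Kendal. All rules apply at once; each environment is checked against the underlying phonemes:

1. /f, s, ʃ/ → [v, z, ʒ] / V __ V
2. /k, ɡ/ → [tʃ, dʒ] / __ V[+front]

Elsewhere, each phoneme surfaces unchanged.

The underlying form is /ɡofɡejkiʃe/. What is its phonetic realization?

[ɡofdʒejtʃiʒe]

/ɡ/ (word-initial) fails the environment for rule 2, so it stays [ɡ].
/o/ (between /ɡ/ and /f/): no rule targets it → [o].
/f/ (between /o/ and /ɡ/) fails the environment for rule 1, so it stays [f].
/ɡ/ (between /f/ and /e/): before a front vowel, so rule 2 applies → [dʒ].
/e/ — not in any rule's target class → [e].
/j/ (between /e/ and /k/) is unaffected → [j].
/k/ — between /j/ and /i/, before a front vowel — surfaces as [tʃ] (rule 2).
/i/ (between /k/ and /ʃ/) is unaffected → [i].
/ʃ/ (between /i/ and /e/) occurs between two vowels → [ʒ] by rule 1.
/e/ — not in any rule's target class → [e].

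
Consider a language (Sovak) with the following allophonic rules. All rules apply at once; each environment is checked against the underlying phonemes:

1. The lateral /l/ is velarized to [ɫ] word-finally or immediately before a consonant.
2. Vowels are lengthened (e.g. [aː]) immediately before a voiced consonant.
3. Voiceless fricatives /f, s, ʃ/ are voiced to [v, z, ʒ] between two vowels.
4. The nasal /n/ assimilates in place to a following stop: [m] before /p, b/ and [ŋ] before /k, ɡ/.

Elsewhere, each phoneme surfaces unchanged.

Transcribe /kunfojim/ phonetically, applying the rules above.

[kuːnfoːjiːm]

/k/ (word-initial): no rule targets it → [k].
/u/ — between /k/ and /n/, before a voiced consonant — surfaces as [uː] (rule 2).
/n/ (between /u/ and /f/) is in the target of rule 4 but the environment (before a labial or velar stop) is not met → [n].
/f/ (between /n/ and /o/): rule 3 targets it, but not between two vowels → unchanged [f].
/o/ (between /f/ and /j/) occurs before a voiced consonant → [oː] by rule 2.
/j/ (between /o/ and /i/) is unaffected → [j].
/i/ (between /j/ and /m/): before a voiced consonant, so rule 2 applies → [iː].
/m/ (word-final) is unaffected → [m].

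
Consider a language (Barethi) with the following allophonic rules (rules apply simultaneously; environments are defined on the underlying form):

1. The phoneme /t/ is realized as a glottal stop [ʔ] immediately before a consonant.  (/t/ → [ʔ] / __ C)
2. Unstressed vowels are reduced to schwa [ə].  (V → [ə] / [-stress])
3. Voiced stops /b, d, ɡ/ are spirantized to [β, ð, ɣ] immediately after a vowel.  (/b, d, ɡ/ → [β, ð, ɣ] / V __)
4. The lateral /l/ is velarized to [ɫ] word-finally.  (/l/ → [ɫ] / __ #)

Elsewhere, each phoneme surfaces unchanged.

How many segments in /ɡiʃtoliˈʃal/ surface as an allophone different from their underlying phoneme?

Segments that undergo a rule: /i/ → [ə] (rule 2); /o/ → [ə] (rule 2); /i/ → [ə] (rule 2); /l/ → [ɫ] (rule 4).
All other segments surface unchanged.

4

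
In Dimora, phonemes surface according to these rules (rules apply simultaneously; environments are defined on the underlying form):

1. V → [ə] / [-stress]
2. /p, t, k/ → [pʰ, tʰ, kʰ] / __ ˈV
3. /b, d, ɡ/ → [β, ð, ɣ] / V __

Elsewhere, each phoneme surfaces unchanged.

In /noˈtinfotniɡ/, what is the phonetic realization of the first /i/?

/i/ — between /t/ and /n/; rule 1 does not apply here → [i].

[i]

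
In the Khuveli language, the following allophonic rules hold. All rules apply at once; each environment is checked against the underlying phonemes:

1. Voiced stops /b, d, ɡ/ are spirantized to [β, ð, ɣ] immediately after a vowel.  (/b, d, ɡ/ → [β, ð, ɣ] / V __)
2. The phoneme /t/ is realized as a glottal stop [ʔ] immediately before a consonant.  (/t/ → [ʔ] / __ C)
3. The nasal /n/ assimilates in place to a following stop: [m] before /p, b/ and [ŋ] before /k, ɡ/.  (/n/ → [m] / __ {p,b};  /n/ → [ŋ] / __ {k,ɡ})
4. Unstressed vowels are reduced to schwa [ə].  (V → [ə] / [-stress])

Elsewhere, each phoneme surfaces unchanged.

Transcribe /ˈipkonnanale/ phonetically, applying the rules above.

/i/ (word-initial) fails the environment for rule 4, so it stays [i].
/p/ — not in any rule's target class → [p].
/k/ (between /p/ and /o/) is unaffected → [k].
/o/ (between /k/ and /n/): in an unstressed syllable, so rule 4 applies → [ə].
/n/ (between /o/ and /n/) is in the target of rule 3 but the environment (before a labial or velar stop) is not met → [n].
/n/ (between /n/ and /a/) is in the target of rule 3 but the environment (before a labial or velar stop) is not met → [n].
/a/ — between /n/ and /n/, in an unstressed syllable — surfaces as [ə] (rule 4).
/n/ — between /a/ and /a/; rule 3 does not apply here → [n].
/a/ — between /n/ and /l/, in an unstressed syllable — surfaces as [ə] (rule 4).
/l/ (between /a/ and /e/): no rule targets it → [l].
/e/ — word-final, in an unstressed syllable — surfaces as [ə] (rule 4).

[ˈipkənnənələ]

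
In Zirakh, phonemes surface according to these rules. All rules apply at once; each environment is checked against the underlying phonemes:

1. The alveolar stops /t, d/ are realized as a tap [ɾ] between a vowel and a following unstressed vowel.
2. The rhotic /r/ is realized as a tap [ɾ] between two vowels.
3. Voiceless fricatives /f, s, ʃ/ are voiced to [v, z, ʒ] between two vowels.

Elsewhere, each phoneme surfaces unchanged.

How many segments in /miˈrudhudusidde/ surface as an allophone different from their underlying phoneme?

3

Segments that undergo a rule: /r/ → [ɾ] (rule 2); /d/ → [ɾ] (rule 1); /s/ → [z] (rule 3).
All other segments surface unchanged.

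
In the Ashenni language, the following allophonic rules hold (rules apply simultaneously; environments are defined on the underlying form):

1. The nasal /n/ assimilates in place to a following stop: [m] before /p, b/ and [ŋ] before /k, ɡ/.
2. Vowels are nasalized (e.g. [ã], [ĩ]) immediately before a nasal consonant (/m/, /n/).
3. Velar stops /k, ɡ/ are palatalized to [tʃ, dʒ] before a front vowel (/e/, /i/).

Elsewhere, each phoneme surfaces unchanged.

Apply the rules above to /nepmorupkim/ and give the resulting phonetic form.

[nepmoruptʃĩm]

/n/ (word-initial) is in the target of rule 1 but the environment (before a labial or velar stop) is not met → [n].
/e/ (between /n/ and /p/): rule 2 targets it, but not before a nasal consonant → unchanged [e].
/p/ (between /e/ and /m/) is unaffected → [p].
/m/ — not in any rule's target class → [m].
/o/ — between /m/ and /r/; rule 2 does not apply here → [o].
/r/ — not in any rule's target class → [r].
/u/ — between /r/ and /p/; rule 2 does not apply here → [u].
/p/ (between /u/ and /k/): no rule targets it → [p].
/k/ (between /p/ and /i/): before a front vowel, so rule 3 applies → [tʃ].
/i/ — between /k/ and /m/, before a nasal consonant — surfaces as [ĩ] (rule 2).
/m/ (word-final): no rule targets it → [m].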